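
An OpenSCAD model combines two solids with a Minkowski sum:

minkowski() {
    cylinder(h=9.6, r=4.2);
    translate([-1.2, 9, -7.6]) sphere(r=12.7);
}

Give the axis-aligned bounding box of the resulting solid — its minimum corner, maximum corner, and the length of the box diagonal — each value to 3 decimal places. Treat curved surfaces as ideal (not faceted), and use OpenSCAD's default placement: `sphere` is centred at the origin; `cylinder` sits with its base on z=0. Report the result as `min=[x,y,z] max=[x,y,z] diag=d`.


min=[-18.100,-7.900,-20.300] max=[15.700,25.900,14.700] diag=59.244

A = translate([-1.2, 9, -7.6]) sphere(r=12.7) → bbox [-13.9,-3.7,-20.3] .. [11.5,21.7,5.1]
B = cylinder(h=9.6, r=4.2) → bbox [-4.2,-4.2,0] .. [4.2,4.2,9.6]
lo = A.lo+B.lo = [-13.9-4.2, -3.7-4.2, -20.3+0] = [-18.100,-7.900,-20.300]
hi = A.hi+B.hi = [11.5+4.2, 21.7+4.2, 5.1+9.6] = [15.700,25.900,14.700]
diag = √(33.8²+33.8²+35²) = √3509.88 = 59.244


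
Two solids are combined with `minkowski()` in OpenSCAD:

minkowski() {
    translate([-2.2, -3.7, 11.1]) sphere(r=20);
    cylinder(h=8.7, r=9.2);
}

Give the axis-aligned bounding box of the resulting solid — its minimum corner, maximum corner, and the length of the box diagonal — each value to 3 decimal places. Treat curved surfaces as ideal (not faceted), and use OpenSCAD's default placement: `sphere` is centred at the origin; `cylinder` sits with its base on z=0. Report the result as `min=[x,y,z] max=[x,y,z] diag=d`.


min=[-31.400,-32.900,-8.900] max=[27.000,25.500,39.800] diag=95.879

A = translate([-2.2, -3.7, 11.1]) sphere(r=20) → bbox [-22.2,-23.7,-8.9] .. [17.8,16.3,31.1]
B = cylinder(h=8.7, r=9.2) → bbox [-9.2,-9.2,0] .. [9.2,9.2,8.7]
lo = A.lo+B.lo = [-22.2-9.2, -23.7-9.2, -8.9+0] = [-31.400,-32.900,-8.900]
hi = A.hi+B.hi = [17.8+9.2, 16.3+9.2, 31.1+8.7] = [27.000,25.500,39.800]
diag = √(58.4²+58.4²+48.7²) = √9192.81 = 95.879


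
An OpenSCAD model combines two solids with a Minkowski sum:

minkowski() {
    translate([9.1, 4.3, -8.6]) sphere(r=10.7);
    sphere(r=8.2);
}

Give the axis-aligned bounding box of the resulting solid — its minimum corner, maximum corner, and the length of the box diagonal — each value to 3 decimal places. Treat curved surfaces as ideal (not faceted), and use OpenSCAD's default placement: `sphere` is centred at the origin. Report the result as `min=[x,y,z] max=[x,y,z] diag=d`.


min=[-9.800,-14.600,-27.500] max=[28.000,23.200,10.300] diag=65.472

A = translate([9.1, 4.3, -8.6]) sphere(r=10.7) → bbox [-1.6,-6.4,-19.3] .. [19.8,15,2.1]
B = sphere(r=8.2) → bbox [-8.2,-8.2,-8.2] .. [8.2,8.2,8.2]
lo = A.lo+B.lo = [-1.6-8.2, -6.4-8.2, -19.3-8.2] = [-9.800,-14.600,-27.500]
hi = A.hi+B.hi = [19.8+8.2, 15+8.2, 2.1+8.2] = [28.000,23.200,10.300]
diag = √(37.8²+37.8²+37.8²) = √4286.52 = 65.472


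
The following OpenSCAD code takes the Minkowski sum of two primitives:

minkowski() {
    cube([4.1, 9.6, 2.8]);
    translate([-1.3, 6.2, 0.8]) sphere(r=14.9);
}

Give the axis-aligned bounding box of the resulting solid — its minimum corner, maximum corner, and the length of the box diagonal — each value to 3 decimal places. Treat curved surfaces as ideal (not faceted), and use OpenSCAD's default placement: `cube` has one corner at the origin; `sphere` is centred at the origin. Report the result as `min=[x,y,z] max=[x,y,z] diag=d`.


A = translate([-1.3, 6.2, 0.8]) sphere(r=14.9) → bbox [-16.2,-8.7,-14.1] .. [13.6,21.1,15.7]
B = cube([4.1, 9.6, 2.8]) → bbox [0,0,0] .. [4.1,9.6,2.8]
lo = A.lo+B.lo = [-16.2+0, -8.7+0, -14.1+0] = [-16.200,-8.700,-14.100]
hi = A.hi+B.hi = [13.6+4.1, 21.1+9.6, 15.7+2.8] = [17.700,30.700,18.500]
diag = √(33.9²+39.4²+32.6²) = √3764.33 = 61.354

min=[-16.200,-8.700,-14.100] max=[17.700,30.700,18.500] diag=61.354


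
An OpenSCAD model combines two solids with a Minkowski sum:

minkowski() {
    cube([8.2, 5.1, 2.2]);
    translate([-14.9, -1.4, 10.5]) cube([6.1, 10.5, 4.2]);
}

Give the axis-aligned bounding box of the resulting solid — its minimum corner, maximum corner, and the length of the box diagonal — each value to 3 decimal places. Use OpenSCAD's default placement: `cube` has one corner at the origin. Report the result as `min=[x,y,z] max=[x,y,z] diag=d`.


A = translate([-14.9, -1.4, 10.5]) cube([6.1, 10.5, 4.2]) → bbox [-14.9,-1.4,10.5] .. [-8.8,9.1,14.7]
B = cube([8.2, 5.1, 2.2]) → bbox [0,0,0] .. [8.2,5.1,2.2]
lo = A.lo+B.lo = [-14.9+0, -1.4+0, 10.5+0] = [-14.900,-1.400,10.500]
hi = A.hi+B.hi = [-8.8+8.2, 9.1+5.1, 14.7+2.2] = [-0.600,14.200,16.900]
diag = √(14.3²+15.6²+6.4²) = √488.81 = 22.109

min=[-14.900,-1.400,10.500] max=[-0.600,14.200,16.900] diag=22.109


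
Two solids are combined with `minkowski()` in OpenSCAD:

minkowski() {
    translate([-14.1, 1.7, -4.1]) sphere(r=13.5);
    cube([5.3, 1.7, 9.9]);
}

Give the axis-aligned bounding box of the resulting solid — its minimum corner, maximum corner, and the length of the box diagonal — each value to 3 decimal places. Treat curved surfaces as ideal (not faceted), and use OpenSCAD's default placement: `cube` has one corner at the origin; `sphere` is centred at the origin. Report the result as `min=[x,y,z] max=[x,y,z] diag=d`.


A = translate([-14.1, 1.7, -4.1]) sphere(r=13.5) → bbox [-27.6,-11.8,-17.6] .. [-0.6,15.2,9.4]
B = cube([5.3, 1.7, 9.9]) → bbox [0,0,0] .. [5.3,1.7,9.9]
lo = A.lo+B.lo = [-27.6+0, -11.8+0, -17.6+0] = [-27.600,-11.800,-17.600]
hi = A.hi+B.hi = [-0.6+5.3, 15.2+1.7, 9.4+9.9] = [4.700,16.900,19.300]
diag = √(32.3²+28.7²+36.9²) = √3228.59 = 56.821

min=[-27.600,-11.800,-17.600] max=[4.700,16.900,19.300] diag=56.821


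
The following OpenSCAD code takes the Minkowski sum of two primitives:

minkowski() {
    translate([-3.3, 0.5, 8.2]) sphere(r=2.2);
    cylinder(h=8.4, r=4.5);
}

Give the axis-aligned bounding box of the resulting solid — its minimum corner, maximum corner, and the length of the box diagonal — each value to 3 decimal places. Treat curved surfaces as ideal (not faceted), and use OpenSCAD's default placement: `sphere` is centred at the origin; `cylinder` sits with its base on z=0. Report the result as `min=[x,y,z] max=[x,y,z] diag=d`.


min=[-10.000,-6.200,6.000] max=[3.400,7.200,18.800] diag=22.868

A = translate([-3.3, 0.5, 8.2]) sphere(r=2.2) → bbox [-5.5,-1.7,6] .. [-1.1,2.7,10.4]
B = cylinder(h=8.4, r=4.5) → bbox [-4.5,-4.5,0] .. [4.5,4.5,8.4]
lo = A.lo+B.lo = [-5.5-4.5, -1.7-4.5, 6+0] = [-10.000,-6.200,6.000]
hi = A.hi+B.hi = [-1.1+4.5, 2.7+4.5, 10.4+8.4] = [3.400,7.200,18.800]
diag = √(13.4²+13.4²+12.8²) = √522.96 = 22.868


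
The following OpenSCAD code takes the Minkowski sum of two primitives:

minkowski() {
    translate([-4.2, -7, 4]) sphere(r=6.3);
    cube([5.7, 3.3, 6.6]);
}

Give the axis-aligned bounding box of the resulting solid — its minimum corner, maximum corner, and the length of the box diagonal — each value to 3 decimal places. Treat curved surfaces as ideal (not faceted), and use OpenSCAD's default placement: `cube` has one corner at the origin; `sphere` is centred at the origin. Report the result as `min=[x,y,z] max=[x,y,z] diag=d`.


A = translate([-4.2, -7, 4]) sphere(r=6.3) → bbox [-10.5,-13.3,-2.3] .. [2.1,-0.7,10.3]
B = cube([5.7, 3.3, 6.6]) → bbox [0,0,0] .. [5.7,3.3,6.6]
lo = A.lo+B.lo = [-10.5+0, -13.3+0, -2.3+0] = [-10.500,-13.300,-2.300]
hi = A.hi+B.hi = [2.1+5.7, -0.7+3.3, 10.3+6.6] = [7.800,2.600,16.900]
diag = √(18.3²+15.9²+19.2²) = √956.34 = 30.925

min=[-10.500,-13.300,-2.300] max=[7.800,2.600,16.900] diag=30.925


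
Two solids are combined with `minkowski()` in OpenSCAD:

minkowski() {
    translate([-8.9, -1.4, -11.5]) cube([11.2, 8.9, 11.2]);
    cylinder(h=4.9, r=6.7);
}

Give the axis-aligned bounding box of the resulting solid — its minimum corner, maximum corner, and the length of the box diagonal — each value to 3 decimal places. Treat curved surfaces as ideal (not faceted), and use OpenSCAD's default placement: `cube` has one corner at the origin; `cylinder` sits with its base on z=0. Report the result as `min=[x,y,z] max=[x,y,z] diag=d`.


A = translate([-8.9, -1.4, -11.5]) cube([11.2, 8.9, 11.2]) → bbox [-8.9,-1.4,-11.5] .. [2.3,7.5,-0.3]
B = cylinder(h=4.9, r=6.7) → bbox [-6.7,-6.7,0] .. [6.7,6.7,4.9]
lo = A.lo+B.lo = [-8.9-6.7, -1.4-6.7, -11.5+0] = [-15.600,-8.100,-11.500]
hi = A.hi+B.hi = [2.3+6.7, 7.5+6.7, -0.3+4.9] = [9.000,14.200,4.600]
diag = √(24.6²+22.3²+16.1²) = √1361.66 = 36.901

min=[-15.600,-8.100,-11.500] max=[9.000,14.200,4.600] diag=36.901


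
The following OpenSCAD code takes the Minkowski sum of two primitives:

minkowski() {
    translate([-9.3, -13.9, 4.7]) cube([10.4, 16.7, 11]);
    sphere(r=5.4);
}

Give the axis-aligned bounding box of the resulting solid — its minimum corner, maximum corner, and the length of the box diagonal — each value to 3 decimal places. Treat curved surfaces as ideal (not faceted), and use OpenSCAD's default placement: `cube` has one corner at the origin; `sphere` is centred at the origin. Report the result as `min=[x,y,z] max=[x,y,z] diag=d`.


min=[-14.700,-19.300,-0.700] max=[6.500,8.200,21.100] diag=40.999

A = translate([-9.3, -13.9, 4.7]) cube([10.4, 16.7, 11]) → bbox [-9.3,-13.9,4.7] .. [1.1,2.8,15.7]
B = sphere(r=5.4) → bbox [-5.4,-5.4,-5.4] .. [5.4,5.4,5.4]
lo = A.lo+B.lo = [-9.3-5.4, -13.9-5.4, 4.7-5.4] = [-14.700,-19.300,-0.700]
hi = A.hi+B.hi = [1.1+5.4, 2.8+5.4, 15.7+5.4] = [6.500,8.200,21.100]
diag = √(21.2²+27.5²+21.8²) = √1680.93 = 40.999


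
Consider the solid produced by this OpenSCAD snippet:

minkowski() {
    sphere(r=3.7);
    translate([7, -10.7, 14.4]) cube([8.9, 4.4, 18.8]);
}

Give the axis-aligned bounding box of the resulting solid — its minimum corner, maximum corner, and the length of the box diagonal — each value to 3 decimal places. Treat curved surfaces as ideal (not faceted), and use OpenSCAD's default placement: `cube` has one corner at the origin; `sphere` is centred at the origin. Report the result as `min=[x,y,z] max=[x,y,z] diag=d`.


min=[3.300,-14.400,10.700] max=[19.600,-2.600,36.900] diag=33.036

A = translate([7, -10.7, 14.4]) cube([8.9, 4.4, 18.8]) → bbox [7,-10.7,14.4] .. [15.9,-6.3,33.2]
B = sphere(r=3.7) → bbox [-3.7,-3.7,-3.7] .. [3.7,3.7,3.7]
lo = A.lo+B.lo = [7-3.7, -10.7-3.7, 14.4-3.7] = [3.300,-14.400,10.700]
hi = A.hi+B.hi = [15.9+3.7, -6.3+3.7, 33.2+3.7] = [19.600,-2.600,36.900]
diag = √(16.3²+11.8²+26.2²) = √1091.37 = 33.036


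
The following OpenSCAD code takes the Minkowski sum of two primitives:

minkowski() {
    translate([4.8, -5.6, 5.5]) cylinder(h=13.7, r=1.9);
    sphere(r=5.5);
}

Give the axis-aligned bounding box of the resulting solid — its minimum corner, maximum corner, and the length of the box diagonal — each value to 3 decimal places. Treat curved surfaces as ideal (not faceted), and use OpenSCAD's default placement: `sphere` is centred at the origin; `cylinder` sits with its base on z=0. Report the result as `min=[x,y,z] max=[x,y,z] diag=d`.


A = translate([4.8, -5.6, 5.5]) cylinder(h=13.7, r=1.9) → bbox [2.9,-7.5,5.5] .. [6.7,-3.7,19.2]
B = sphere(r=5.5) → bbox [-5.5,-5.5,-5.5] .. [5.5,5.5,5.5]
lo = A.lo+B.lo = [2.9-5.5, -7.5-5.5, 5.5-5.5] = [-2.600,-13.000,0.000]
hi = A.hi+B.hi = [6.7+5.5, -3.7+5.5, 19.2+5.5] = [12.200,1.800,24.700]
diag = √(14.8²+14.8²+24.7²) = √1048.17 = 32.375

min=[-2.600,-13.000,0.000] max=[12.200,1.800,24.700] diag=32.375


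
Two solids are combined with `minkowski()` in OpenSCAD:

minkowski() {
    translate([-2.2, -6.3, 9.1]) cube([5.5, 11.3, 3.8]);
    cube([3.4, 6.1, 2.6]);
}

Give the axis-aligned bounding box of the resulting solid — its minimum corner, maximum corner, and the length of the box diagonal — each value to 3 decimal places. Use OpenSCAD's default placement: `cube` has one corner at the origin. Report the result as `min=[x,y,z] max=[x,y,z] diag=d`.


A = translate([-2.2, -6.3, 9.1]) cube([5.5, 11.3, 3.8]) → bbox [-2.2,-6.3,9.1] .. [3.3,5,12.9]
B = cube([3.4, 6.1, 2.6]) → bbox [0,0,0] .. [3.4,6.1,2.6]
lo = A.lo+B.lo = [-2.2+0, -6.3+0, 9.1+0] = [-2.200,-6.300,9.100]
hi = A.hi+B.hi = [3.3+3.4, 5+6.1, 12.9+2.6] = [6.700,11.100,15.500]
diag = √(8.9²+17.4²+6.4²) = √422.93 = 20.565

min=[-2.200,-6.300,9.100] max=[6.700,11.100,15.500] diag=20.565


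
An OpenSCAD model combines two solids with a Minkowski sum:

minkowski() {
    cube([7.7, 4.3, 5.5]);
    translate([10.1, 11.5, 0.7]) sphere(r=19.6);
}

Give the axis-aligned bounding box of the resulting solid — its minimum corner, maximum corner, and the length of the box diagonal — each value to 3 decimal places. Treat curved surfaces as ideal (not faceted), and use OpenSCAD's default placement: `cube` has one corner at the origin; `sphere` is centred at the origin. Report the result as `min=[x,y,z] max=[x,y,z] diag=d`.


min=[-9.500,-8.100,-18.900] max=[37.400,35.400,25.800] diag=78.038

A = translate([10.1, 11.5, 0.7]) sphere(r=19.6) → bbox [-9.5,-8.1,-18.9] .. [29.7,31.1,20.3]
B = cube([7.7, 4.3, 5.5]) → bbox [0,0,0] .. [7.7,4.3,5.5]
lo = A.lo+B.lo = [-9.5+0, -8.1+0, -18.9+0] = [-9.500,-8.100,-18.900]
hi = A.hi+B.hi = [29.7+7.7, 31.1+4.3, 20.3+5.5] = [37.400,35.400,25.800]
diag = √(46.9²+43.5²+44.7²) = √6089.95 = 78.038


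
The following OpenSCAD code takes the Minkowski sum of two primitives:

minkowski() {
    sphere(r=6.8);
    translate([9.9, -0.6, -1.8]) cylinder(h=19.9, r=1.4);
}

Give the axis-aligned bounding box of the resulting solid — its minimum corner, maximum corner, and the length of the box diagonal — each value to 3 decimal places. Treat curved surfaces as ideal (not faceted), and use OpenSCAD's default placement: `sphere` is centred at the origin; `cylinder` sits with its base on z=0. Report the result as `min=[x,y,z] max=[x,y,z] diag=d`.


A = translate([9.9, -0.6, -1.8]) cylinder(h=19.9, r=1.4) → bbox [8.5,-2,-1.8] .. [11.3,0.8,18.1]
B = sphere(r=6.8) → bbox [-6.8,-6.8,-6.8] .. [6.8,6.8,6.8]
lo = A.lo+B.lo = [8.5-6.8, -2-6.8, -1.8-6.8] = [1.700,-8.800,-8.600]
hi = A.hi+B.hi = [11.3+6.8, 0.8+6.8, 18.1+6.8] = [18.100,7.600,24.900]
diag = √(16.4²+16.4²+33.5²) = √1660.17 = 40.745

min=[1.700,-8.800,-8.600] max=[18.100,7.600,24.900] diag=40.745


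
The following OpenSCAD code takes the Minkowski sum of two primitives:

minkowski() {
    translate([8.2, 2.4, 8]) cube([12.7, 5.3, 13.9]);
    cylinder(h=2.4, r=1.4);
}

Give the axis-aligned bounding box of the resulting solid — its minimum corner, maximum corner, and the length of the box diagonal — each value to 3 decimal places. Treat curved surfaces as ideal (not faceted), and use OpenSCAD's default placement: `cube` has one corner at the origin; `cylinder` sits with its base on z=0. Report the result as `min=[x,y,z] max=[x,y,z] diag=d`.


A = translate([8.2, 2.4, 8]) cube([12.7, 5.3, 13.9]) → bbox [8.2,2.4,8] .. [20.9,7.7,21.9]
B = cylinder(h=2.4, r=1.4) → bbox [-1.4,-1.4,0] .. [1.4,1.4,2.4]
lo = A.lo+B.lo = [8.2-1.4, 2.4-1.4, 8+0] = [6.800,1.000,8.000]
hi = A.hi+B.hi = [20.9+1.4, 7.7+1.4, 21.9+2.4] = [22.300,9.100,24.300]
diag = √(15.5²+8.1²+16.3²) = √571.55 = 23.907

min=[6.800,1.000,8.000] max=[22.300,9.100,24.300] diag=23.907


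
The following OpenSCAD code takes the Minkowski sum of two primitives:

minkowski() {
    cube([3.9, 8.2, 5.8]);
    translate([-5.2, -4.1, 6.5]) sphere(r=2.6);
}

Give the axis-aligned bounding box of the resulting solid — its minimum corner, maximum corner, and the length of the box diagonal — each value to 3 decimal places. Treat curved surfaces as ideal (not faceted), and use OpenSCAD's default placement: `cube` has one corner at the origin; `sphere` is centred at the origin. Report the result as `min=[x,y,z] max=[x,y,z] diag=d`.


A = translate([-5.2, -4.1, 6.5]) sphere(r=2.6) → bbox [-7.8,-6.7,3.9] .. [-2.6,-1.5,9.1]
B = cube([3.9, 8.2, 5.8]) → bbox [0,0,0] .. [3.9,8.2,5.8]
lo = A.lo+B.lo = [-7.8+0, -6.7+0, 3.9+0] = [-7.800,-6.700,3.900]
hi = A.hi+B.hi = [-2.6+3.9, -1.5+8.2, 9.1+5.8] = [1.300,6.700,14.900]
diag = √(9.1²+13.4²+11²) = √383.37 = 19.580

min=[-7.800,-6.700,3.900] max=[1.300,6.700,14.900] diag=19.580


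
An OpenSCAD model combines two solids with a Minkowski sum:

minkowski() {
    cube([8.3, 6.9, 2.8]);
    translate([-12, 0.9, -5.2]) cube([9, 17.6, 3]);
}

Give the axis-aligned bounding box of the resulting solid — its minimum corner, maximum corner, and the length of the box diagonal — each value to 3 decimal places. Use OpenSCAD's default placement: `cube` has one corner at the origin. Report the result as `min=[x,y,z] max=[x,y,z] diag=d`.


min=[-12.000,0.900,-5.200] max=[5.300,25.400,0.600] diag=30.548

A = translate([-12, 0.9, -5.2]) cube([9, 17.6, 3]) → bbox [-12,0.9,-5.2] .. [-3,18.5,-2.2]
B = cube([8.3, 6.9, 2.8]) → bbox [0,0,0] .. [8.3,6.9,2.8]
lo = A.lo+B.lo = [-12+0, 0.9+0, -5.2+0] = [-12.000,0.900,-5.200]
hi = A.hi+B.hi = [-3+8.3, 18.5+6.9, -2.2+2.8] = [5.300,25.400,0.600]
diag = √(17.3²+24.5²+5.8²) = √933.18 = 30.548


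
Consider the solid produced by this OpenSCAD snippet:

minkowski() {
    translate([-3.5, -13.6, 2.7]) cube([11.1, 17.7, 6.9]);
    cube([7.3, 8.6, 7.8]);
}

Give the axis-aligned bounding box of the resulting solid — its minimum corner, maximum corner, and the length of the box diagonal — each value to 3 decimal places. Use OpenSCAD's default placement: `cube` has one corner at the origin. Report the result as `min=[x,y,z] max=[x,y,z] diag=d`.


min=[-3.500,-13.600,2.700] max=[14.900,12.700,17.400] diag=35.304

A = translate([-3.5, -13.6, 2.7]) cube([11.1, 17.7, 6.9]) → bbox [-3.5,-13.6,2.7] .. [7.6,4.1,9.6]
B = cube([7.3, 8.6, 7.8]) → bbox [0,0,0] .. [7.3,8.6,7.8]
lo = A.lo+B.lo = [-3.5+0, -13.6+0, 2.7+0] = [-3.500,-13.600,2.700]
hi = A.hi+B.hi = [7.6+7.3, 4.1+8.6, 9.6+7.8] = [14.900,12.700,17.400]
diag = √(18.4²+26.3²+14.7²) = √1246.34 = 35.304


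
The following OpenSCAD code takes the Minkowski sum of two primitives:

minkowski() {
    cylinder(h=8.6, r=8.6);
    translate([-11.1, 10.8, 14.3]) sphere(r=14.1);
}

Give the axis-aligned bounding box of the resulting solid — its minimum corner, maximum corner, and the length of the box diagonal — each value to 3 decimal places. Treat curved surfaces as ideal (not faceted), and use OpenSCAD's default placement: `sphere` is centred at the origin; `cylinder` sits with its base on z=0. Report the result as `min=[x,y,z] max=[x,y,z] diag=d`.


min=[-33.800,-11.900,0.200] max=[11.600,33.500,37.000] diag=74.004

A = translate([-11.1, 10.8, 14.3]) sphere(r=14.1) → bbox [-25.2,-3.3,0.2] .. [3,24.9,28.4]
B = cylinder(h=8.6, r=8.6) → bbox [-8.6,-8.6,0] .. [8.6,8.6,8.6]
lo = A.lo+B.lo = [-25.2-8.6, -3.3-8.6, 0.2+0] = [-33.800,-11.900,0.200]
hi = A.hi+B.hi = [3+8.6, 24.9+8.6, 28.4+8.6] = [11.600,33.500,37.000]
diag = √(45.4²+45.4²+36.8²) = √5476.56 = 74.004


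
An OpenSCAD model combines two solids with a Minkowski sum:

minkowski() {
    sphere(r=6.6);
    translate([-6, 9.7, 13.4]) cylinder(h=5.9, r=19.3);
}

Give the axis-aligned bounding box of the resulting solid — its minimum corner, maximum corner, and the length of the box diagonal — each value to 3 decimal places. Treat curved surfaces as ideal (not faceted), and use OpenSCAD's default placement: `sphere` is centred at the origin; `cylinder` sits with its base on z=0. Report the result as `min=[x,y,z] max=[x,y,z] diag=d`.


min=[-31.900,-16.200,6.800] max=[19.900,35.600,25.900] diag=75.705

A = translate([-6, 9.7, 13.4]) cylinder(h=5.9, r=19.3) → bbox [-25.3,-9.6,13.4] .. [13.3,29,19.3]
B = sphere(r=6.6) → bbox [-6.6,-6.6,-6.6] .. [6.6,6.6,6.6]
lo = A.lo+B.lo = [-25.3-6.6, -9.6-6.6, 13.4-6.6] = [-31.900,-16.200,6.800]
hi = A.hi+B.hi = [13.3+6.6, 29+6.6, 19.3+6.6] = [19.900,35.600,25.900]
diag = √(51.8²+51.8²+19.1²) = √5731.29 = 75.705


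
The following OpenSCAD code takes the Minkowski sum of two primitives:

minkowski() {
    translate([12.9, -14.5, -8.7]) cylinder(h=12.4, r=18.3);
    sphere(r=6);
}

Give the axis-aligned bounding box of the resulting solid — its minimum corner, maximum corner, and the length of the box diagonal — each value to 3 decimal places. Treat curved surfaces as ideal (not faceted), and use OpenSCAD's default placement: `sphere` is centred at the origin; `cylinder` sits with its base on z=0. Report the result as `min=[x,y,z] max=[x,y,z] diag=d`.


A = translate([12.9, -14.5, -8.7]) cylinder(h=12.4, r=18.3) → bbox [-5.4,-32.8,-8.7] .. [31.2,3.8,3.7]
B = sphere(r=6) → bbox [-6,-6,-6] .. [6,6,6]
lo = A.lo+B.lo = [-5.4-6, -32.8-6, -8.7-6] = [-11.400,-38.800,-14.700]
hi = A.hi+B.hi = [31.2+6, 3.8+6, 3.7+6] = [37.200,9.800,9.700]
diag = √(48.6²+48.6²+24.4²) = √5319.28 = 72.933

min=[-11.400,-38.800,-14.700] max=[37.200,9.800,9.700] diag=72.933


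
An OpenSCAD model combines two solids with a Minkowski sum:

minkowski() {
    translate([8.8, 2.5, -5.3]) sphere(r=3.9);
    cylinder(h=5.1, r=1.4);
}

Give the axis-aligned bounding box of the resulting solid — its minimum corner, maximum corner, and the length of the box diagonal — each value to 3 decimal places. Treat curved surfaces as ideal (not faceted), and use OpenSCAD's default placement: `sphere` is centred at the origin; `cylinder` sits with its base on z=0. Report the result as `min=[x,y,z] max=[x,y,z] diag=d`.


min=[3.500,-2.800,-9.200] max=[14.100,7.800,3.700] diag=19.777

A = translate([8.8, 2.5, -5.3]) sphere(r=3.9) → bbox [4.9,-1.4,-9.2] .. [12.7,6.4,-1.4]
B = cylinder(h=5.1, r=1.4) → bbox [-1.4,-1.4,0] .. [1.4,1.4,5.1]
lo = A.lo+B.lo = [4.9-1.4, -1.4-1.4, -9.2+0] = [3.500,-2.800,-9.200]
hi = A.hi+B.hi = [12.7+1.4, 6.4+1.4, -1.4+5.1] = [14.100,7.800,3.700]
diag = √(10.6²+10.6²+12.9²) = √391.13 = 19.777


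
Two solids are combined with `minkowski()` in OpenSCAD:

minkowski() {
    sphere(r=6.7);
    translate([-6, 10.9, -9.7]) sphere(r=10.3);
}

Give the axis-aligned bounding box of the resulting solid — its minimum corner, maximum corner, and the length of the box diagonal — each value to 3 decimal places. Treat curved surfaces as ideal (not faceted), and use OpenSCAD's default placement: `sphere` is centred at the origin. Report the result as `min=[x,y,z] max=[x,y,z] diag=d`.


A = translate([-6, 10.9, -9.7]) sphere(r=10.3) → bbox [-16.3,0.6,-20] .. [4.3,21.2,0.6]
B = sphere(r=6.7) → bbox [-6.7,-6.7,-6.7] .. [6.7,6.7,6.7]
lo = A.lo+B.lo = [-16.3-6.7, 0.6-6.7, -20-6.7] = [-23.000,-6.100,-26.700]
hi = A.hi+B.hi = [4.3+6.7, 21.2+6.7, 0.6+6.7] = [11.000,27.900,7.300]
diag = √(34²+34²+34²) = √3468 = 58.890

min=[-23.000,-6.100,-26.700] max=[11.000,27.900,7.300] diag=58.890


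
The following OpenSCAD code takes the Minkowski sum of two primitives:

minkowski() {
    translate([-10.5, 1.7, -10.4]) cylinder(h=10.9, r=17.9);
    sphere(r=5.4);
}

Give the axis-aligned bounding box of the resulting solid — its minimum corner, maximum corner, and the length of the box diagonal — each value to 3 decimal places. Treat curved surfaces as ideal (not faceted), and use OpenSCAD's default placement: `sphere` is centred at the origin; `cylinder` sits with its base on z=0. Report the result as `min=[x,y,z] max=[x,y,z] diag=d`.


A = translate([-10.5, 1.7, -10.4]) cylinder(h=10.9, r=17.9) → bbox [-28.4,-16.2,-10.4] .. [7.4,19.6,0.5]
B = sphere(r=5.4) → bbox [-5.4,-5.4,-5.4] .. [5.4,5.4,5.4]
lo = A.lo+B.lo = [-28.4-5.4, -16.2-5.4, -10.4-5.4] = [-33.800,-21.600,-15.800]
hi = A.hi+B.hi = [7.4+5.4, 19.6+5.4, 0.5+5.4] = [12.800,25.000,5.900]
diag = √(46.6²+46.6²+21.7²) = √4814.01 = 69.383

min=[-33.800,-21.600,-15.800] max=[12.800,25.000,5.900] diag=69.383


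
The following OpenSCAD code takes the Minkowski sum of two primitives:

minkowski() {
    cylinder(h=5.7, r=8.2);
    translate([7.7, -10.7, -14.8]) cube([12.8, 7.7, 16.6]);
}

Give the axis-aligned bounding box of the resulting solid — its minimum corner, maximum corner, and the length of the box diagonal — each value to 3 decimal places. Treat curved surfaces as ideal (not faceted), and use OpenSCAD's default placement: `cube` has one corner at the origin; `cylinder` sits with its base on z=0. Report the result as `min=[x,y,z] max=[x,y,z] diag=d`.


A = translate([7.7, -10.7, -14.8]) cube([12.8, 7.7, 16.6]) → bbox [7.7,-10.7,-14.8] .. [20.5,-3,1.8]
B = cylinder(h=5.7, r=8.2) → bbox [-8.2,-8.2,0] .. [8.2,8.2,5.7]
lo = A.lo+B.lo = [7.7-8.2, -10.7-8.2, -14.8+0] = [-0.500,-18.900,-14.800]
hi = A.hi+B.hi = [20.5+8.2, -3+8.2, 1.8+5.7] = [28.700,5.200,7.500]
diag = √(29.2²+24.1²+22.3²) = √1930.74 = 43.940

min=[-0.500,-18.900,-14.800] max=[28.700,5.200,7.500] diag=43.940


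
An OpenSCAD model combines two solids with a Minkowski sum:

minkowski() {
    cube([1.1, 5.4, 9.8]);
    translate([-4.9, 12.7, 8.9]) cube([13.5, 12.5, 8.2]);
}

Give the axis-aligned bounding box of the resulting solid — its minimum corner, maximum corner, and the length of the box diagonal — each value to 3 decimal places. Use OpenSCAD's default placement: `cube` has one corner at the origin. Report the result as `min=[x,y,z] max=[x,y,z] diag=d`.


min=[-4.900,12.700,8.900] max=[9.700,30.600,26.900] diag=29.284

A = translate([-4.9, 12.7, 8.9]) cube([13.5, 12.5, 8.2]) → bbox [-4.9,12.7,8.9] .. [8.6,25.2,17.1]
B = cube([1.1, 5.4, 9.8]) → bbox [0,0,0] .. [1.1,5.4,9.8]
lo = A.lo+B.lo = [-4.9+0, 12.7+0, 8.9+0] = [-4.900,12.700,8.900]
hi = A.hi+B.hi = [8.6+1.1, 25.2+5.4, 17.1+9.8] = [9.700,30.600,26.900]
diag = √(14.6²+17.9²+18²) = √857.57 = 29.284


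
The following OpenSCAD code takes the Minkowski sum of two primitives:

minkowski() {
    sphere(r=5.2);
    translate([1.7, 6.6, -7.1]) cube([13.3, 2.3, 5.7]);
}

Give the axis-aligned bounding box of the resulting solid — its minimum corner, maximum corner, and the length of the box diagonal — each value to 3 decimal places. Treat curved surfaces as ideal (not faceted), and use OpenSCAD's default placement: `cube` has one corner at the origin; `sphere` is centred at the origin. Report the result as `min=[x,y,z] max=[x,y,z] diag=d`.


A = translate([1.7, 6.6, -7.1]) cube([13.3, 2.3, 5.7]) → bbox [1.7,6.6,-7.1] .. [15,8.9,-1.4]
B = sphere(r=5.2) → bbox [-5.2,-5.2,-5.2] .. [5.2,5.2,5.2]
lo = A.lo+B.lo = [1.7-5.2, 6.6-5.2, -7.1-5.2] = [-3.500,1.400,-12.300]
hi = A.hi+B.hi = [15+5.2, 8.9+5.2, -1.4+5.2] = [20.200,14.100,3.800]
diag = √(23.7²+12.7²+16.1²) = √982.19 = 31.340

min=[-3.500,1.400,-12.300] max=[20.200,14.100,3.800] diag=31.340


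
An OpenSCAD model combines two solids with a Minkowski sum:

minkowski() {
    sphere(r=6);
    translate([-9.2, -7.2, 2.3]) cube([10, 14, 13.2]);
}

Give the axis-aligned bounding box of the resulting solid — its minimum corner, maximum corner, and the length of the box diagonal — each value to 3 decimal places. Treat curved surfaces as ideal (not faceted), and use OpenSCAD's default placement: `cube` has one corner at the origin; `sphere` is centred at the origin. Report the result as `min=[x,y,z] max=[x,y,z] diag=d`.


A = translate([-9.2, -7.2, 2.3]) cube([10, 14, 13.2]) → bbox [-9.2,-7.2,2.3] .. [0.8,6.8,15.5]
B = sphere(r=6) → bbox [-6,-6,-6] .. [6,6,6]
lo = A.lo+B.lo = [-9.2-6, -7.2-6, 2.3-6] = [-15.200,-13.200,-3.700]
hi = A.hi+B.hi = [0.8+6, 6.8+6, 15.5+6] = [6.800,12.800,21.500]
diag = √(22²+26²+25.2²) = √1795.04 = 42.368

min=[-15.200,-13.200,-3.700] max=[6.800,12.800,21.500] diag=42.368


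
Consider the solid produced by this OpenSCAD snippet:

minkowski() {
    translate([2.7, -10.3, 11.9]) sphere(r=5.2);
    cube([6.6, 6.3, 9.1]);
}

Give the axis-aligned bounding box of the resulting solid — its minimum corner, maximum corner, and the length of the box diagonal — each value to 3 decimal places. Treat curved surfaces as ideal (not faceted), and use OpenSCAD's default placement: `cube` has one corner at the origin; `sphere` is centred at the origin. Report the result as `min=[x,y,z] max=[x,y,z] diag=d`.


min=[-2.500,-15.500,6.700] max=[14.500,1.200,26.200] diag=30.792

A = translate([2.7, -10.3, 11.9]) sphere(r=5.2) → bbox [-2.5,-15.5,6.7] .. [7.9,-5.1,17.1]
B = cube([6.6, 6.3, 9.1]) → bbox [0,0,0] .. [6.6,6.3,9.1]
lo = A.lo+B.lo = [-2.5+0, -15.5+0, 6.7+0] = [-2.500,-15.500,6.700]
hi = A.hi+B.hi = [7.9+6.6, -5.1+6.3, 17.1+9.1] = [14.500,1.200,26.200]
diag = √(17²+16.7²+19.5²) = √948.14 = 30.792


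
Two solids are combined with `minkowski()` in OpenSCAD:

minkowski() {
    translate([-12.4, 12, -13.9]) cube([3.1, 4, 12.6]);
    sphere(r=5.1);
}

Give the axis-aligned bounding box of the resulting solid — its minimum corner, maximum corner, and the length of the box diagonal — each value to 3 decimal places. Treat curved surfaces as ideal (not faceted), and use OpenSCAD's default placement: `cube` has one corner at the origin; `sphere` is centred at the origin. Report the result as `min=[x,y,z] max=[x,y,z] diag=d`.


A = translate([-12.4, 12, -13.9]) cube([3.1, 4, 12.6]) → bbox [-12.4,12,-13.9] .. [-9.3,16,-1.3]
B = sphere(r=5.1) → bbox [-5.1,-5.1,-5.1] .. [5.1,5.1,5.1]
lo = A.lo+B.lo = [-12.4-5.1, 12-5.1, -13.9-5.1] = [-17.500,6.900,-19.000]
hi = A.hi+B.hi = [-9.3+5.1, 16+5.1, -1.3+5.1] = [-4.200,21.100,3.800]
diag = √(13.3²+14.2²+22.8²) = √898.37 = 29.973

min=[-17.500,6.900,-19.000] max=[-4.200,21.100,3.800] diag=29.973


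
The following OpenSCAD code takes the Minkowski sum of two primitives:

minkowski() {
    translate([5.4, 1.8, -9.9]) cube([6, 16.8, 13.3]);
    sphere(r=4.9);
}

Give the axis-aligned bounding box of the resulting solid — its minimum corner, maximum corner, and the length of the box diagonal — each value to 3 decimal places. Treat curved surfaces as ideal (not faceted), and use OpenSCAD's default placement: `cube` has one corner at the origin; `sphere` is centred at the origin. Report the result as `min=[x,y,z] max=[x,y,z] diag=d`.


A = translate([5.4, 1.8, -9.9]) cube([6, 16.8, 13.3]) → bbox [5.4,1.8,-9.9] .. [11.4,18.6,3.4]
B = sphere(r=4.9) → bbox [-4.9,-4.9,-4.9] .. [4.9,4.9,4.9]
lo = A.lo+B.lo = [5.4-4.9, 1.8-4.9, -9.9-4.9] = [0.500,-3.100,-14.800]
hi = A.hi+B.hi = [11.4+4.9, 18.6+4.9, 3.4+4.9] = [16.300,23.500,8.300]
diag = √(15.8²+26.6²+23.1²) = √1490.81 = 38.611

min=[0.500,-3.100,-14.800] max=[16.300,23.500,8.300] diag=38.611


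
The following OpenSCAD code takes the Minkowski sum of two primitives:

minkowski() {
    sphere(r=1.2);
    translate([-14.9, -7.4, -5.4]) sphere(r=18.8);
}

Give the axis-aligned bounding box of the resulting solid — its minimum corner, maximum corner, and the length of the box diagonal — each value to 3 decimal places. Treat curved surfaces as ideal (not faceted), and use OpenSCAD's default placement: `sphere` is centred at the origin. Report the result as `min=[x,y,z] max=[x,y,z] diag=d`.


A = translate([-14.9, -7.4, -5.4]) sphere(r=18.8) → bbox [-33.7,-26.2,-24.2] .. [3.9,11.4,13.4]
B = sphere(r=1.2) → bbox [-1.2,-1.2,-1.2] .. [1.2,1.2,1.2]
lo = A.lo+B.lo = [-33.7-1.2, -26.2-1.2, -24.2-1.2] = [-34.900,-27.400,-25.400]
hi = A.hi+B.hi = [3.9+1.2, 11.4+1.2, 13.4+1.2] = [5.100,12.600,14.600]
diag = √(40²+40²+40²) = √4800 = 69.282

min=[-34.900,-27.400,-25.400] max=[5.100,12.600,14.600] diag=69.282


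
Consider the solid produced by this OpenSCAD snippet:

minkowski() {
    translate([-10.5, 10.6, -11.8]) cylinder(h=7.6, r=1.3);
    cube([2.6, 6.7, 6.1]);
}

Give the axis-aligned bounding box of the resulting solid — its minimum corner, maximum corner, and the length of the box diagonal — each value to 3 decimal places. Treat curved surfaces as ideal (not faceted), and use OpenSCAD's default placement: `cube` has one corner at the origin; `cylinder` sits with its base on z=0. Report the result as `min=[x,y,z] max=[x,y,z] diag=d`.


A = translate([-10.5, 10.6, -11.8]) cylinder(h=7.6, r=1.3) → bbox [-11.8,9.3,-11.8] .. [-9.2,11.9,-4.2]
B = cube([2.6, 6.7, 6.1]) → bbox [0,0,0] .. [2.6,6.7,6.1]
lo = A.lo+B.lo = [-11.8+0, 9.3+0, -11.8+0] = [-11.800,9.300,-11.800]
hi = A.hi+B.hi = [-9.2+2.6, 11.9+6.7, -4.2+6.1] = [-6.600,18.600,1.900]
diag = √(5.2²+9.3²+13.7²) = √301.22 = 17.356

min=[-11.800,9.300,-11.800] max=[-6.600,18.600,1.900] diag=17.356


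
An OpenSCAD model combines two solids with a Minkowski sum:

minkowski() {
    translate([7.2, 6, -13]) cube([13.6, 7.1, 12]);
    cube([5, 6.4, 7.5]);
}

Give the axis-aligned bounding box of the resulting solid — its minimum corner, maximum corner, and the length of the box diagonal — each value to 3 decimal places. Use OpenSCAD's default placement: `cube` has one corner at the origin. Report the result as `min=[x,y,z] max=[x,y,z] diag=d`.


min=[7.200,6.000,-13.000] max=[25.800,19.500,6.500] diag=30.141

A = translate([7.2, 6, -13]) cube([13.6, 7.1, 12]) → bbox [7.2,6,-13] .. [20.8,13.1,-1]
B = cube([5, 6.4, 7.5]) → bbox [0,0,0] .. [5,6.4,7.5]
lo = A.lo+B.lo = [7.2+0, 6+0, -13+0] = [7.200,6.000,-13.000]
hi = A.hi+B.hi = [20.8+5, 13.1+6.4, -1+7.5] = [25.800,19.500,6.500]
diag = √(18.6²+13.5²+19.5²) = √908.46 = 30.141


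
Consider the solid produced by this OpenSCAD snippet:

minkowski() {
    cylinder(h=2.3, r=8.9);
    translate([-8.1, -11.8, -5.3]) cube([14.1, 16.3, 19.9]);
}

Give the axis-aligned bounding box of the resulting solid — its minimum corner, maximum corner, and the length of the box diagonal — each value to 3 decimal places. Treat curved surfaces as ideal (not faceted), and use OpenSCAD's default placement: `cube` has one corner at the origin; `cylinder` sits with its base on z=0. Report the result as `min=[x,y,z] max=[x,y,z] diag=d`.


min=[-17.000,-20.700,-5.300] max=[14.900,13.400,16.900] diag=51.704

A = translate([-8.1, -11.8, -5.3]) cube([14.1, 16.3, 19.9]) → bbox [-8.1,-11.8,-5.3] .. [6,4.5,14.6]
B = cylinder(h=2.3, r=8.9) → bbox [-8.9,-8.9,0] .. [8.9,8.9,2.3]
lo = A.lo+B.lo = [-8.1-8.9, -11.8-8.9, -5.3+0] = [-17.000,-20.700,-5.300]
hi = A.hi+B.hi = [6+8.9, 4.5+8.9, 14.6+2.3] = [14.900,13.400,16.900]
diag = √(31.9²+34.1²+22.2²) = √2673.26 = 51.704


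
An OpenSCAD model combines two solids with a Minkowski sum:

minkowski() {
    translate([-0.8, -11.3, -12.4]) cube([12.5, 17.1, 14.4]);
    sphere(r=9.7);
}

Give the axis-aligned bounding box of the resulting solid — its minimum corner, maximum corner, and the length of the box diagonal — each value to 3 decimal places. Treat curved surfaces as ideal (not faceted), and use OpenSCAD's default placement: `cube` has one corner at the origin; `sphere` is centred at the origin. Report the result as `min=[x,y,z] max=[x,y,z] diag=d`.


min=[-10.500,-21.000,-22.100] max=[21.400,15.500,11.700] diag=59.096

A = translate([-0.8, -11.3, -12.4]) cube([12.5, 17.1, 14.4]) → bbox [-0.8,-11.3,-12.4] .. [11.7,5.8,2]
B = sphere(r=9.7) → bbox [-9.7,-9.7,-9.7] .. [9.7,9.7,9.7]
lo = A.lo+B.lo = [-0.8-9.7, -11.3-9.7, -12.4-9.7] = [-10.500,-21.000,-22.100]
hi = A.hi+B.hi = [11.7+9.7, 5.8+9.7, 2+9.7] = [21.400,15.500,11.700]
diag = √(31.9²+36.5²+33.8²) = √3492.3 = 59.096


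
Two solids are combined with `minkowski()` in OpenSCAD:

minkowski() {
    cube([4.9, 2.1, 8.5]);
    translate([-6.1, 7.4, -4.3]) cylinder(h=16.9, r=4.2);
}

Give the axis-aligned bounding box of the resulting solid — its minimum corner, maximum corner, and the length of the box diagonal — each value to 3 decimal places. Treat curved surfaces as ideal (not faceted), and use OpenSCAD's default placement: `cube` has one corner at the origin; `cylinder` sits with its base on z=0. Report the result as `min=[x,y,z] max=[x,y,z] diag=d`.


min=[-10.300,3.200,-4.300] max=[3.000,13.700,21.100] diag=30.534

A = translate([-6.1, 7.4, -4.3]) cylinder(h=16.9, r=4.2) → bbox [-10.3,3.2,-4.3] .. [-1.9,11.6,12.6]
B = cube([4.9, 2.1, 8.5]) → bbox [0,0,0] .. [4.9,2.1,8.5]
lo = A.lo+B.lo = [-10.3+0, 3.2+0, -4.3+0] = [-10.300,3.200,-4.300]
hi = A.hi+B.hi = [-1.9+4.9, 11.6+2.1, 12.6+8.5] = [3.000,13.700,21.100]
diag = √(13.3²+10.5²+25.4²) = √932.3 = 30.534


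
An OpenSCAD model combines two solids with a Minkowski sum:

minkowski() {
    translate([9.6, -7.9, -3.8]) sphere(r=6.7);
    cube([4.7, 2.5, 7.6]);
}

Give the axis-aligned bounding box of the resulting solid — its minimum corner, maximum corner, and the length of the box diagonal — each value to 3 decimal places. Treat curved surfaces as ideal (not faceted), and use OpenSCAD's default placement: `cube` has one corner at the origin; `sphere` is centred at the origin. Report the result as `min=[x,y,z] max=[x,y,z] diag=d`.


A = translate([9.6, -7.9, -3.8]) sphere(r=6.7) → bbox [2.9,-14.6,-10.5] .. [16.3,-1.2,2.9]
B = cube([4.7, 2.5, 7.6]) → bbox [0,0,0] .. [4.7,2.5,7.6]
lo = A.lo+B.lo = [2.9+0, -14.6+0, -10.5+0] = [2.900,-14.600,-10.500]
hi = A.hi+B.hi = [16.3+4.7, -1.2+2.5, 2.9+7.6] = [21.000,1.300,10.500]
diag = √(18.1²+15.9²+21²) = √1021.42 = 31.960

min=[2.900,-14.600,-10.500] max=[21.000,1.300,10.500] diag=31.960


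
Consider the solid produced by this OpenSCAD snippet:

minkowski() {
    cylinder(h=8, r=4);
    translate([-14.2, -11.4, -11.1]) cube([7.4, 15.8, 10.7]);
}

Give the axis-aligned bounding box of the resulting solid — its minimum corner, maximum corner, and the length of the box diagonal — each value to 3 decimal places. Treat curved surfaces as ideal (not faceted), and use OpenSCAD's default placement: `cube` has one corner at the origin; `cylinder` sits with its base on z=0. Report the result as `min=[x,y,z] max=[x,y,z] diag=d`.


A = translate([-14.2, -11.4, -11.1]) cube([7.4, 15.8, 10.7]) → bbox [-14.2,-11.4,-11.1] .. [-6.8,4.4,-0.4]
B = cylinder(h=8, r=4) → bbox [-4,-4,0] .. [4,4,8]
lo = A.lo+B.lo = [-14.2-4, -11.4-4, -11.1+0] = [-18.200,-15.400,-11.100]
hi = A.hi+B.hi = [-6.8+4, 4.4+4, -0.4+8] = [-2.800,8.400,7.600]
diag = √(15.4²+23.8²+18.7²) = √1153.29 = 33.960

min=[-18.200,-15.400,-11.100] max=[-2.800,8.400,7.600] diag=33.960


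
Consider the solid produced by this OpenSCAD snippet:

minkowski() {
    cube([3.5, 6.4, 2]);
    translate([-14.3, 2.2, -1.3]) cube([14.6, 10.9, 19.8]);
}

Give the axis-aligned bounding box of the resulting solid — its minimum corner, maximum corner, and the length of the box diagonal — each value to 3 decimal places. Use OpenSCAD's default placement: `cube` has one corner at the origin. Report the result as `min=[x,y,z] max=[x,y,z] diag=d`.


min=[-14.300,2.200,-1.300] max=[3.800,19.500,20.500] diag=33.198

A = translate([-14.3, 2.2, -1.3]) cube([14.6, 10.9, 19.8]) → bbox [-14.3,2.2,-1.3] .. [0.3,13.1,18.5]
B = cube([3.5, 6.4, 2]) → bbox [0,0,0] .. [3.5,6.4,2]
lo = A.lo+B.lo = [-14.3+0, 2.2+0, -1.3+0] = [-14.300,2.200,-1.300]
hi = A.hi+B.hi = [0.3+3.5, 13.1+6.4, 18.5+2] = [3.800,19.500,20.500]
diag = √(18.1²+17.3²+21.8²) = √1102.14 = 33.198


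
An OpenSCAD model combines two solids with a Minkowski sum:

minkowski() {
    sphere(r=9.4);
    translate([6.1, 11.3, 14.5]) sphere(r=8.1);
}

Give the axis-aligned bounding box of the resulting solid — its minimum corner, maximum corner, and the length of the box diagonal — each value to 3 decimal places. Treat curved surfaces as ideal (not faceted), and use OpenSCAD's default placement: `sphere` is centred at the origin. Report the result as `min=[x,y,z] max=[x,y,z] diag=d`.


A = translate([6.1, 11.3, 14.5]) sphere(r=8.1) → bbox [-2,3.2,6.4] .. [14.2,19.4,22.6]
B = sphere(r=9.4) → bbox [-9.4,-9.4,-9.4] .. [9.4,9.4,9.4]
lo = A.lo+B.lo = [-2-9.4, 3.2-9.4, 6.4-9.4] = [-11.400,-6.200,-3.000]
hi = A.hi+B.hi = [14.2+9.4, 19.4+9.4, 22.6+9.4] = [23.600,28.800,32.000]
diag = √(35²+35²+35²) = √3675 = 60.622

min=[-11.400,-6.200,-3.000] max=[23.600,28.800,32.000] diag=60.622


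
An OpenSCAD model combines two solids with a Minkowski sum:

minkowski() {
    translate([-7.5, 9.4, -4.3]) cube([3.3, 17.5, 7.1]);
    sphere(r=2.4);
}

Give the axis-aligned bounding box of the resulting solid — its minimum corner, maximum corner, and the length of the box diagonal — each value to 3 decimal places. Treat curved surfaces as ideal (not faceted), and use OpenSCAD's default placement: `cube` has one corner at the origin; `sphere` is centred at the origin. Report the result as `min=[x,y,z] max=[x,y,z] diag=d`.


min=[-9.900,7.000,-6.700] max=[-1.800,29.300,5.200] diag=26.543

A = translate([-7.5, 9.4, -4.3]) cube([3.3, 17.5, 7.1]) → bbox [-7.5,9.4,-4.3] .. [-4.2,26.9,2.8]
B = sphere(r=2.4) → bbox [-2.4,-2.4,-2.4] .. [2.4,2.4,2.4]
lo = A.lo+B.lo = [-7.5-2.4, 9.4-2.4, -4.3-2.4] = [-9.900,7.000,-6.700]
hi = A.hi+B.hi = [-4.2+2.4, 26.9+2.4, 2.8+2.4] = [-1.800,29.300,5.200]
diag = √(8.1²+22.3²+11.9²) = √704.51 = 26.543
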